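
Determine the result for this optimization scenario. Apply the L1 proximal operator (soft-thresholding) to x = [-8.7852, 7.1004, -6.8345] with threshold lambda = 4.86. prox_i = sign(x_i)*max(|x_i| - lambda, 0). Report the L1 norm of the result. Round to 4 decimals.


Soft-thresholding with lambda = 4.86:
prox(-8.7852) = sign(-8.7852)*max(|-8.7852| - 4.86, 0) = -3.9252
prox(7.1004) = sign(7.1004)*max(|7.1004| - 4.86, 0) = 2.2404
prox(-6.8345) = sign(-6.8345)*max(|-6.8345| - 4.86, 0) = -1.9745
prox(x) = [-3.9252, 2.2404, -1.9745]
||prox(x)||_1 = 3.9252 + 2.2404 + 1.9745 = 8.1401


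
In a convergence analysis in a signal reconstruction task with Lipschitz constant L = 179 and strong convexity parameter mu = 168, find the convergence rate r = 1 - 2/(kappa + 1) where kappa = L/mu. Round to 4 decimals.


Step 1: Compute the condition number.
kappa = L/mu = 179/168 = 1.0655
Step 2: Compute the convergence rate.
r = 1 - 2/(kappa + 1) = 1 - 2*mu/(L + mu) = (L - mu)/(L + mu) = 11/347 = 0.0317


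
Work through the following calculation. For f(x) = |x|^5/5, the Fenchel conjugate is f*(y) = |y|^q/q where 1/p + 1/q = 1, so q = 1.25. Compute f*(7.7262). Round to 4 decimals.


The conjugate exponent q satisfies 1/p + 1/q = 1.
p = 5, so q = 5/(5 - 1) = 1.25
|y|^q = 7.7262^1.25 = 12.8812
f*(7.7262) = 12.8812 / 1.25 = 10.305


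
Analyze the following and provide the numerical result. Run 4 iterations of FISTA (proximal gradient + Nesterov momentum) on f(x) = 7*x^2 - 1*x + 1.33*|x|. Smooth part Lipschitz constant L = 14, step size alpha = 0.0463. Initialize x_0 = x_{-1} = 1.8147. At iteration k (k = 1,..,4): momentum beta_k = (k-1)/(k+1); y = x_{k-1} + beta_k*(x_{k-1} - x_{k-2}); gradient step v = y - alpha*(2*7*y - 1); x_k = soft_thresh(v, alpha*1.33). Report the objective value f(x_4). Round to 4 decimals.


FISTA on f(x) = 7*x^2 - 1*x + 1.33*|x|
L = 14, alpha = 0.0463
Iteration 1: beta = 0.0, y = 1.8147 + 0.0*(1.8147 - 1.8147) = 1.8147
  grad(y) = 24.4058, v = y - alpha*grad = 0.6847
  prox(v) = soft_thresh(0.6847, 0.0616) = 0.6231
Iteration 2: beta = 0.3333, y = 0.6231 + 0.3333*(0.6231 - 1.8147) = 0.2259
  grad(y) = 2.1632, v = y - alpha*grad = 0.1258
  prox(v) = soft_thresh(0.1258, 0.0616) = 0.0642
Iteration 3: beta = 0.5, y = 0.0642 + 0.5*(0.0642 - 0.6231) = -0.2153
  grad(y) = -4.0136, v = y - alpha*grad = -0.0294
  prox(v) = soft_thresh(-0.0294, 0.0616) = 0.0
Iteration 4: beta = 0.6, y = 0.0 + 0.6*(0.0 - 0.0642) = -0.0385
  grad(y) = -1.5393, v = y - alpha*grad = 0.0327
  prox(v) = soft_thresh(0.0327, 0.0616) = 0.0
f(x_4) = 7*0.0^2 - 1*0.0 + 1.33*|0.0| = 0.0


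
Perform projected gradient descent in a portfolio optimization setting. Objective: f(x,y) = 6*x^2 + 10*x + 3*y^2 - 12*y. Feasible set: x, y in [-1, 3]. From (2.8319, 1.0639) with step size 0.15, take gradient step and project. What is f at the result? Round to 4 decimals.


Step 1: Compute gradient at (2.8319, 1.0639).
grad_x = 2*6*2.8319 + 10 = 43.9828
grad_y = 2*3*1.0639 - 12 = -5.6166
Step 2: Gradient step.
x_raw = 2.8319 - 0.15*43.9828 = -3.7655
y_raw = 1.0639 - 0.15*-5.6166 = 1.9064
Step 3: Project onto [-1, 3].
x_proj = clip(-3.7655) = -1.0
y_proj = clip(1.9064) = 1.9064
Step 4: Evaluate f.
f(-1.0, 1.9064) = -15.9737


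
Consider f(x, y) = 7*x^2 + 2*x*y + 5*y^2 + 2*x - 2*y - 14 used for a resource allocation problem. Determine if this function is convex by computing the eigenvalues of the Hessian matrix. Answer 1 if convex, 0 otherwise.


The Hessian of f(x,y) = 7*x^2 + 2*x*y + 5*y^2 + 2*x - 2*y - 14 is:
H = [[14, 2], [2, 10]]
Trace = 14 + 10 = 24
Determinant = 14*10 - (2)^2 = 136
Discriminant = (24)^2 - 4*136 = 32.0
Eigenvalues: lambda_1 = 9.1716, lambda_2 = 14.8284
The function is convex.

1


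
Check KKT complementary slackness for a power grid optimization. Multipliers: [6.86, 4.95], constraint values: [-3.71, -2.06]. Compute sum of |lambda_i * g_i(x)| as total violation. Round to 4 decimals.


KKT complementary slackness check:
lambda_1 * g_1 = 6.86 * -3.71 = -25.4506
lambda_2 * g_2 = 4.95 * -2.06 = -10.197
Total violation = 25.4506 + 10.197 = 35.6476


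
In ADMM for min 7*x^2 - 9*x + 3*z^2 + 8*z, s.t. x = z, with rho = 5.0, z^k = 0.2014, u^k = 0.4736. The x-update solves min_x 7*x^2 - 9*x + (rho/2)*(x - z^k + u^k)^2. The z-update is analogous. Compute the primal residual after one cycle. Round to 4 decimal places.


ADMM iteration with rho = 5.0, z^k = 0.2014, u^k = 0.4736
Step 1: x-update.
Minimize 7*x^2 - 9*x + (5.0/2)*(x - 0.2014 + 0.4736)^2
FOC: (2*7 + 5.0)*x = 9 + 5.0*(0.2014 - 0.4736)
x^{k+1} = 0.4021
Step 2: z-update.
Minimize 3*z^2 + 8*z + (5.0/2)*(0.4021 - z + 0.4736)^2
FOC: (2*3 + 5.0)*z = -8 + 5.0*(0.4021 + 0.4736)
z^{k+1} = -0.3292
Step 3: u-update.
u^{k+1} = 0.4736 + 0.4021 + 0.3292 = 1.2049
Step 4: Primal residual = |0.4021 + 0.3292| = 0.7313


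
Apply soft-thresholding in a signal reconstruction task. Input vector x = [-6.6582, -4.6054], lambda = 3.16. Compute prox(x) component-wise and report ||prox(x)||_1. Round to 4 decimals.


Soft-thresholding with lambda = 3.16:
prox(-6.6582) = sign(-6.6582)*max(|-6.6582| - 3.16, 0) = -3.4982
prox(-4.6054) = sign(-4.6054)*max(|-4.6054| - 3.16, 0) = -1.4454
prox(x) = [-3.4982, -1.4454]
||prox(x)||_1 = 3.4982 + 1.4454 = 4.9436


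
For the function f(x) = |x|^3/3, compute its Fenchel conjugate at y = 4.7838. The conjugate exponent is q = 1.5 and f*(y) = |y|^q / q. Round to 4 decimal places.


The conjugate exponent q satisfies 1/p + 1/q = 1.
p = 3, so q = 3/(3 - 1) = 1.5
|y|^q = 4.7838^1.5 = 10.4631
f*(4.7838) = 10.4631 / 1.5 = 6.9754


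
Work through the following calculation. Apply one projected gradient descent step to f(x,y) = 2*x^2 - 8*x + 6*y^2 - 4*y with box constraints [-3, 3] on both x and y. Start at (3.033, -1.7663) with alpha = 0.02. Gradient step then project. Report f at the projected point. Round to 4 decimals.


Step 1: Compute gradient at (3.033, -1.7663).
grad_x = 2*2*3.033 - 8 = 4.132
grad_y = 2*6*-1.7663 - 4 = -25.1956
Step 2: Gradient step.
x_raw = 3.033 - 0.02*4.132 = 2.9504
y_raw = -1.7663 - 0.02*-25.1956 = -1.2624
Step 3: Project onto [-3, 3].
x_proj = clip(2.9504) = 2.9504
y_proj = clip(-1.2624) = -1.2624
Step 4: Evaluate f.
f(2.9504, -1.2624) = 8.4177


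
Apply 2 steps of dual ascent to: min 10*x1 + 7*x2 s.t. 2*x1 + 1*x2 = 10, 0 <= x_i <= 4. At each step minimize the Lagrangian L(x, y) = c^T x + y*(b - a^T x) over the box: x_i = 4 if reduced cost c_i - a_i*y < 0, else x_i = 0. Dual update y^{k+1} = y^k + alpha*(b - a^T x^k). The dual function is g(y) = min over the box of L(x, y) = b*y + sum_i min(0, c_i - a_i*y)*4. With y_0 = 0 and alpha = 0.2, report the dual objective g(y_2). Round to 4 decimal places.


Dual ascent for LP: min 10*x1 + 7*x2, 2*x1 + 1*x2 = 10, 0 <= x_i <= 4
Step 1: y^k = 0.0, reduced costs: (10.0, 7.0)
  x^k = (0.0, 0.0), subgradient = b - a^T x = 10.0
  y^{k+1} = 0.0 + 0.2*10.0 = 2.0
Step 2: y^k = 2.0, reduced costs: (6.0, 5.0)
  x^k = (0.0, 0.0), subgradient = b - a^T x = 10.0
  y^{k+1} = 2.0 + 0.2*10.0 = 4.0
Dual objective at y_2 = 4.0: reduced costs (2.0, 3.0), box minimizer x = (0.0, 0.0)
g(y_2) = b*y + (c1 - a1*y)*x1 + (c2 - a2*y)*x2 = 10*4.0 + 2.0*0.0 + 3.0*0.0 = 40.0 + 0.0 + 0.0 = 40.0


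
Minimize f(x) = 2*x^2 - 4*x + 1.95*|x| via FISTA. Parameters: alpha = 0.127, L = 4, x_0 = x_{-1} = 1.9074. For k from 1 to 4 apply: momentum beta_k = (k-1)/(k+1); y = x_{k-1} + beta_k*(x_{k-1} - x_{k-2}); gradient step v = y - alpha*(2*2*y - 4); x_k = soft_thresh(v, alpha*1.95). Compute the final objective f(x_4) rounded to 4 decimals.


FISTA on f(x) = 2*x^2 - 4*x + 1.95*|x|
L = 4, alpha = 0.127
Iteration 1: beta = 0.0, y = 1.9074 + 0.0*(1.9074 - 1.9074) = 1.9074
  grad(y) = 3.6296, v = y - alpha*grad = 1.4464
  prox(v) = soft_thresh(1.4464, 0.2477) = 1.1988
Iteration 2: beta = 0.3333, y = 1.1988 + 0.3333*(1.1988 - 1.9074) = 0.9626
  grad(y) = -0.1496, v = y - alpha*grad = 0.9816
  prox(v) = soft_thresh(0.9816, 0.2477) = 0.7339
Iteration 3: beta = 0.5, y = 0.7339 + 0.5*(0.7339 - 1.1988) = 0.5015
  grad(y) = -1.9939, v = y - alpha*grad = 0.7547
  prox(v) = soft_thresh(0.7547, 0.2477) = 0.5071
Iteration 4: beta = 0.6, y = 0.5071 + 0.6*(0.5071 - 0.7339) = 0.371
  grad(y) = -2.516, v = y - alpha*grad = 0.6905
  prox(v) = soft_thresh(0.6905, 0.2477) = 0.4429
f(x_4) = 2*0.4429^2 - 4*0.4429 + 1.95*|0.4429| = -0.5156


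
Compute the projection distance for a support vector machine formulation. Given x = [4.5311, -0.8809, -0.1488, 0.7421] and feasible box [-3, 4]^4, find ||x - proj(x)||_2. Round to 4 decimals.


Project each component onto [-3, 4].
clip(4.5311) = 4.0, clip(-0.8809) = -0.8809, clip(-0.1488) = -0.1488, clip(0.7421) = 0.7421
Projection = [4.0, -0.8809, -0.1488, 0.7421]
Squared diffs: [0.2821, 0.0, 0.0, 0.0]
Distance = sqrt(0.2821) = 0.5311


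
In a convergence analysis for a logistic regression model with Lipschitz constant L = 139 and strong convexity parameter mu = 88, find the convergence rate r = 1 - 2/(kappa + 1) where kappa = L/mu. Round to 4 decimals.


Step 1: Compute the condition number.
kappa = L/mu = 139/88 = 1.5795
Step 2: Compute the convergence rate.
r = 1 - 2/(kappa + 1) = 1 - 2*mu/(L + mu) = (L - mu)/(L + mu) = 51/227 = 0.2247


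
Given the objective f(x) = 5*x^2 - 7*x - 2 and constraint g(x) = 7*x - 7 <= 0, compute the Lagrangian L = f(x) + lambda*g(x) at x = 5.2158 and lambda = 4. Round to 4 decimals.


Step 1: Evaluate f(x).
f(5.2158) = 5*5.2158^2 - 7*5.2158 - 2 = 97.5122
Step 2: Evaluate g(x).
g(5.2158) = 7*5.2158 - 7 = 29.5106
Step 3: Compute Lagrangian.
L = 97.5122 + 4*29.5106 = 215.5546


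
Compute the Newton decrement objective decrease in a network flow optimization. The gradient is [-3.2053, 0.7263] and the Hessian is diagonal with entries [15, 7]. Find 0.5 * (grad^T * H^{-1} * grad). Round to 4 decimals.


Step 1: H is diagonal, so H^(-1) * g = [-0.2137, 0.1038].
Step 2: g^T H^(-1) g = sum_i g_i^2 / H_ii
  = (-3.2053)^2/15 + (0.7263)^2/7
  = 0.6849 + 0.0754 = 0.7603
Step 3: Objective decrease = 0.5 * g^T H^(-1) g = 0.3801


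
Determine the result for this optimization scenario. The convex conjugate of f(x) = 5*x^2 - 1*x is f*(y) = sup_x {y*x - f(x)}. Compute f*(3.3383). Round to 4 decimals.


f*(y) = sup_x {y*x - a*x^2 - b*x} = sup_x {(y-b)*x - a*x^2}
FOC: (y - b) - 2a*x = 0 => x* = (y - b)/(2a)
x* = (3.3383 + 1)/(2*5) = 0.4338
f*(3.3383) = (y-b)^2/(4a) = (3.3383 + 1)^2/(4*5)
= 18.8208/20 = 0.941


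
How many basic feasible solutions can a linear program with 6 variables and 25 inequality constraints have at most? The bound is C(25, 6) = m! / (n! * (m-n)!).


Each vertex corresponds to some choice of n active constraints out of m, so the number of vertices is at most C(m, n) = m! / (n!(m-n)!).
m = 25, n = 6
Numerator: 25 * 24 * 23 * 22 * 21 * 20
Denominator: 6! = 720
C(25, 6) = 177100


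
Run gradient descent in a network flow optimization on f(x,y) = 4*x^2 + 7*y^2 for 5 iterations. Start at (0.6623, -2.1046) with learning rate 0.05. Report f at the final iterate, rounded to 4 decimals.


Gradient descent on f(x,y) = 4*x^2 + 7*y^2.
Starting point: (0.6623, -2.1046), alpha = 0.05
Step 1: grad_x = 2*4*0.6623 = 5.2984, grad_y = 2*7*-2.1046 = -29.4644
  x_1 = 0.6623 - 0.05*5.2984 = 0.3974
  y_1 = -2.1046 - 0.05*-29.4644 = -0.6314
Step 2: grad_x = 2*4*0.3974 = 3.179, grad_y = 2*7*-0.6314 = -8.8393
  x_2 = 0.3974 - 0.05*3.179 = 0.2384
  y_2 = -0.6314 - 0.05*-8.8393 = -0.1894
Step 3: grad_x = 2*4*0.2384 = 1.9074, grad_y = 2*7*-0.1894 = -2.6518
  x_3 = 0.2384 - 0.05*1.9074 = 0.1431
  y_3 = -0.1894 - 0.05*-2.6518 = -0.0568
Step 4: grad_x = 2*4*0.1431 = 1.1445, grad_y = 2*7*-0.0568 = -0.7955
  x_4 = 0.1431 - 0.05*1.1445 = 0.0858
  y_4 = -0.0568 - 0.05*-0.7955 = -0.017
Step 5: grad_x = 2*4*0.0858 = 0.6867, grad_y = 2*7*-0.017 = -0.2387
  x_5 = 0.0858 - 0.05*0.6867 = 0.0515
  y_5 = -0.017 - 0.05*-0.2387 = -0.0051
f(0.0515, -0.0051) = 4*0.0515^2 + 7*(-0.0051)^2 = 0.0108


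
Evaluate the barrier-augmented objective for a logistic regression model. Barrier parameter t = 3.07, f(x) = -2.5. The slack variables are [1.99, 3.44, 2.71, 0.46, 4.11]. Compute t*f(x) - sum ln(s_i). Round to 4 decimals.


Step 1: Compute log-barrier.
ln values: [0.6881, 1.2355, 0.9969, -0.7765, 1.4134]
phi = -(0.6881 + 1.2355 + 0.9969 - 0.7765 + 1.4134) = -3.5574
Step 2: Compute augmented objective.
t*f(x) = 3.07*-2.5 = -7.675
Total = -7.675 - 3.5574 = -11.2324


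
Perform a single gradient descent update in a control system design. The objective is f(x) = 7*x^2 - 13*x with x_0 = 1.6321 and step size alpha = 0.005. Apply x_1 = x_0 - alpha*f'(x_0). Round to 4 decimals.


We compute the gradient at x_0 and apply the update.
f'(x) = 14*x - 13
f'(1.6321) = 14*1.6321 - 13 = 9.8494
x_1 = 1.6321 - 0.005*9.8494 = 1.5829


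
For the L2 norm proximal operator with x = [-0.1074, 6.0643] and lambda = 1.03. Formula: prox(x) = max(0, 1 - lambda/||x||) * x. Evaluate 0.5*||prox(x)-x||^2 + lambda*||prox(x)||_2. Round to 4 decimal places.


Step 1: Compute ||x||.
||x|| = 6.0653
Step 2: Compute scaling factor.
scale = max(0, 1 - 1.03/6.0653) = 0.8302
Step 3: prox(x) = [-0.0892, 5.0345]
||prox(x)|| = 5.0353
Step 4: Proximal objective.
0.5*||prox-x||^2 = 0.5305
lambda*||prox|| = 5.1864
Total = 5.7168


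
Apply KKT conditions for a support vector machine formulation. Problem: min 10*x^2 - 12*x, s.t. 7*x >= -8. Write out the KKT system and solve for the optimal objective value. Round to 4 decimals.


Step 1: Try lambda = 0 (constraint inactive).
Stationarity: 2*10*x - 12 = 0
x* = 12/(2*10) = 0.6
Check constraint: 7*0.6 = 4.2 >= -8 -- satisfied.
Step 2: Compute optimal value.
f(x*) = 10*0.6^2 - 12*0.6 = -3.6


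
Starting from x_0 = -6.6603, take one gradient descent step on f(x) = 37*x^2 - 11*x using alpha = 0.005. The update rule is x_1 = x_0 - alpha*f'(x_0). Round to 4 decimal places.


We compute the gradient at x_0 and apply the update.
f'(x) = 74*x - 11
f'(-6.6603) = 74*-6.6603 - 11 = -503.8622
x_1 = -6.6603 - 0.005*-503.8622 = -4.141


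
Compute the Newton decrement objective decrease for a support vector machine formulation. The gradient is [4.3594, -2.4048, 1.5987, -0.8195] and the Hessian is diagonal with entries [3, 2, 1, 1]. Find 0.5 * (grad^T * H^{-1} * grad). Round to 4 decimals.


Step 1: H is diagonal, so H^(-1) * g = [1.4531, -1.2024, 1.5987, -0.8195].
Step 2: g^T H^(-1) g = sum_i g_i^2 / H_ii
  = (4.3594)^2/3 + (-2.4048)^2/2 + (1.5987)^2/1 + (-0.8195)^2/1
  = 6.3348 + 2.8915 + 2.5558 + 0.6716 = 12.4537
Step 3: Objective decrease = 0.5 * g^T H^(-1) g = 6.2269


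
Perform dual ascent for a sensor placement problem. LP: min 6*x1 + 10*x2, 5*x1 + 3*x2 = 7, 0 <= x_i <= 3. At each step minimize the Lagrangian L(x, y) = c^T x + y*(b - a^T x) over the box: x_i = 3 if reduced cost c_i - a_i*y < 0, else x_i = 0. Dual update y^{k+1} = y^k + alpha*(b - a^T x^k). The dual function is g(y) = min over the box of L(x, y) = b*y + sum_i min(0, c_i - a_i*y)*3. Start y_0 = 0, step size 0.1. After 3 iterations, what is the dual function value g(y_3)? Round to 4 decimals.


Dual ascent for LP: min 6*x1 + 10*x2, 5*x1 + 3*x2 = 7, 0 <= x_i <= 3
Step 1: y^k = 0.0, reduced costs: (6.0, 10.0)
  x^k = (0.0, 0.0), subgradient = b - a^T x = 7.0
  y^{k+1} = 0.0 + 0.1*7.0 = 0.7
Step 2: y^k = 0.7, reduced costs: (2.5, 7.9)
  x^k = (0.0, 0.0), subgradient = b - a^T x = 7.0
  y^{k+1} = 0.7 + 0.1*7.0 = 1.4
Step 3: y^k = 1.4, reduced costs: (-1.0, 5.8)
  x^k = (3.0, 0.0), subgradient = b - a^T x = -8.0
  y^{k+1} = 1.4 + 0.1*-8.0 = 0.6
Dual objective at y_3 = 0.6: reduced costs (3.0, 8.2), box minimizer x = (0.0, 0.0)
g(y_3) = b*y + (c1 - a1*y)*x1 + (c2 - a2*y)*x2 = 7*0.6 + 3.0*0.0 + 8.2*0.0 = 4.2 + 0.0 + 0.0 = 4.2


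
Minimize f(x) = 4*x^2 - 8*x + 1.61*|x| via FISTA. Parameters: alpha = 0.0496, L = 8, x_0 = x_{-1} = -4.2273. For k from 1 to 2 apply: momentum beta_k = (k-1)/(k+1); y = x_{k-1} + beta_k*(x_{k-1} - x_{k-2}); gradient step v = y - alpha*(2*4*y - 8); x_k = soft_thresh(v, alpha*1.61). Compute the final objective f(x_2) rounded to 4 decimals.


FISTA on f(x) = 4*x^2 - 8*x + 1.61*|x|
L = 8, alpha = 0.0496
Iteration 1: beta = 0.0, y = -4.2273 + 0.0*(-4.2273 + 4.2273) = -4.2273
  grad(y) = -41.8184, v = y - alpha*grad = -2.1531
  prox(v) = soft_thresh(-2.1531, 0.0799) = -2.0733
Iteration 2: beta = 0.3333, y = -2.0733 + 0.3333*(-2.0733 + 4.2273) = -1.3552
  grad(y) = -18.8419, v = y - alpha*grad = -0.4207
  prox(v) = soft_thresh(-0.4207, 0.0799) = -0.3408
f(x_2) = 4*(-0.3408)^2 - 8*(-0.3408) + 1.61*|-0.3408| = 3.7399


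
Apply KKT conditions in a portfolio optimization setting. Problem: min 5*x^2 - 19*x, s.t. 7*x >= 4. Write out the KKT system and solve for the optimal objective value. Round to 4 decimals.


Step 1: Try lambda = 0 (constraint inactive).
Stationarity: 2*5*x - 19 = 0
x* = 19/(2*5) = 1.9
Check constraint: 7*1.9 = 13.3 >= 4 -- satisfied.
Step 2: Compute optimal value.
f(x*) = 5*1.9^2 - 19*1.9 = -18.05


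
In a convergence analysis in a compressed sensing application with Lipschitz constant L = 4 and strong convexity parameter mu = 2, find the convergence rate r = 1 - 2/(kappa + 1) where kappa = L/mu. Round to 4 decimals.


Step 1: Compute the condition number.
kappa = L/mu = 4/2 = 2.0
Step 2: Compute the convergence rate.
r = 1 - 2/(kappa + 1) = 1 - 2*mu/(L + mu) = (L - mu)/(L + mu) = 2/6 = 0.3333


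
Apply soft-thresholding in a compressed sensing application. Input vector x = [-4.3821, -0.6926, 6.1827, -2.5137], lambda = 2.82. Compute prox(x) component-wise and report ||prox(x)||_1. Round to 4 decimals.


Soft-thresholding with lambda = 2.82:
prox(-4.3821) = sign(-4.3821)*max(|-4.3821| - 2.82, 0) = -1.5621
prox(-0.6926) = sign(-0.6926)*max(|-0.6926| - 2.82, 0) = 0.0
prox(6.1827) = sign(6.1827)*max(|6.1827| - 2.82, 0) = 3.3627
prox(-2.5137) = sign(-2.5137)*max(|-2.5137| - 2.82, 0) = 0.0
prox(x) = [-1.5621, 0.0, 3.3627, 0.0]
||prox(x)||_1 = 1.5621 + 0.0 + 3.3627 + 0.0 = 4.9248


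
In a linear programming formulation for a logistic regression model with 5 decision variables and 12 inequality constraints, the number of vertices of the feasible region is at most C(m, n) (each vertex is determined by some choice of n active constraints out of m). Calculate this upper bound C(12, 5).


Each vertex corresponds to some choice of n active constraints out of m, so the number of vertices is at most C(m, n) = m! / (n!(m-n)!).
m = 12, n = 5
Numerator: 12 * 11 * 10 * 9 * 8
Denominator: 5! = 120
C(12, 5) = 792


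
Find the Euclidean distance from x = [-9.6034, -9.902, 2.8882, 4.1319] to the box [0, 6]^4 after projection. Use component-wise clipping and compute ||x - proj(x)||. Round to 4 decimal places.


Project each component onto [0, 6].
clip(-9.6034) = 0.0, clip(-9.902) = 0.0, clip(2.8882) = 2.8882, clip(4.1319) = 4.1319
Projection = [0.0, 0.0, 2.8882, 4.1319]
Squared diffs: [92.2253, 98.0496, 0.0, 0.0]
Distance = sqrt(190.2749) = 13.794


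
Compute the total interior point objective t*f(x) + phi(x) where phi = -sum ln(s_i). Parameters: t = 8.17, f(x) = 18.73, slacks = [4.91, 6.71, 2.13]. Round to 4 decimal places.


Step 1: Compute log-barrier.
ln values: [1.5913, 1.9036, 0.7561]
phi = -(1.5913 + 1.9036 + 0.7561) = -4.251
Step 2: Compute augmented objective.
t*f(x) = 8.17*18.73 = 153.0241
Total = 153.0241 - 4.251 = 148.7731


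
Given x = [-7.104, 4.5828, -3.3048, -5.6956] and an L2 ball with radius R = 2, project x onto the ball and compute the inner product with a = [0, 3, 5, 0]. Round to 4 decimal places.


Step 1: Compute ||x|| (intermediates to 6 decimals).
||x|| = sqrt((-7.104)^2 + 4.5828^2 + (-3.3048)^2 + (-5.6956)^2) = 10.715896
Step 2: Project.
Since ||x|| > R, scale = R/||x|| = 2/10.715896 = 0.186639, proj(x) = scale * x
proj(x) = [-1.325883, 0.855329, -0.616805, -1.063021]
Step 3: Dot product.
a^T * proj(x) = 0*(-1.325883) + 3*0.855329 + 5*(-0.616805) + 0*(-1.063021) = -0.518


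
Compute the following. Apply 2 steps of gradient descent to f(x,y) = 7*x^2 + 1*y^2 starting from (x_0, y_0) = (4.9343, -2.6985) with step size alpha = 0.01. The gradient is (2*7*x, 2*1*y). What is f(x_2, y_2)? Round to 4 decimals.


Gradient descent on f(x,y) = 7*x^2 + 1*y^2.
Starting point: (4.9343, -2.6985), alpha = 0.01
Step 1: grad_x = 2*7*4.9343 = 69.0802, grad_y = 2*1*-2.6985 = -5.397
  x_1 = 4.9343 - 0.01*69.0802 = 4.2435
  y_1 = -2.6985 - 0.01*-5.397 = -2.6445
Step 2: grad_x = 2*7*4.2435 = 59.409, grad_y = 2*1*-2.6445 = -5.2891
  x_2 = 4.2435 - 0.01*59.409 = 3.6494
  y_2 = -2.6445 - 0.01*-5.2891 = -2.5916
f(3.6494, -2.5916) = 7*3.6494^2 + 1*(-2.5916)^2 = 99.9439


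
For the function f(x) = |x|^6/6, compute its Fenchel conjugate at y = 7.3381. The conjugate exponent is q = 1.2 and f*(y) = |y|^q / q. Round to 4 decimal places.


The conjugate exponent q satisfies 1/p + 1/q = 1.
p = 6, so q = 6/(6 - 1) = 1.2
|y|^q = 7.3381^1.2 = 10.932
f*(7.3381) = 10.932 / 1.2 = 9.11


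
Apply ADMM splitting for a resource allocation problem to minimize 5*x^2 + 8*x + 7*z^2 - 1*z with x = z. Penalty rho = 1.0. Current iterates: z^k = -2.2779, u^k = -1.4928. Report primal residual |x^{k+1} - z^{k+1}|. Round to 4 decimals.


ADMM iteration with rho = 1.0, z^k = -2.2779, u^k = -1.4928
Step 1: x-update.
Minimize 5*x^2 + 8*x + (1.0/2)*(x + 2.2779 - 1.4928)^2
FOC: (2*5 + 1.0)*x = -8 + 1.0*(-2.2779 + 1.4928)
x^{k+1} = -0.7986
Step 2: z-update.
Minimize 7*z^2 - 1*z + (1.0/2)*(-0.7986 - z - 1.4928)^2
FOC: (2*7 + 1.0)*z = 1 + 1.0*(-0.7986 - 1.4928)
z^{k+1} = -0.0861
Step 3: u-update.
u^{k+1} = -1.4928 - 0.7986 + 0.0861 = -2.2053
Step 4: Primal residual = |-0.7986 + 0.0861| = 0.7125


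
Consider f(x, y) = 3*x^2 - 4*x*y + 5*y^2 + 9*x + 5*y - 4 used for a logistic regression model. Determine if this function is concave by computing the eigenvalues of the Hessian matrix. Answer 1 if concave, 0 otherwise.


The Hessian of f(x,y) = 3*x^2 - 4*x*y + 5*y^2 + 9*x + 5*y - 4 is:
H = [[6, -4], [-4, 10]]
Trace = 6 + 10 = 16
Determinant = 6*10 - (-4)^2 = 44
Discriminant = (16)^2 - 4*44 = 80.0
Eigenvalues: lambda_1 = 3.5279, lambda_2 = 12.4721
The function is not concave.

0


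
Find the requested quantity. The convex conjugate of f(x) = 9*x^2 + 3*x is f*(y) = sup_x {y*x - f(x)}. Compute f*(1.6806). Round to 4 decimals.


f*(y) = sup_x {y*x - a*x^2 - b*x} = sup_x {(y-b)*x - a*x^2}
FOC: (y - b) - 2a*x = 0 => x* = (y - b)/(2a)
x* = (1.6806 - 3)/(2*9) = -0.0733
f*(1.6806) = (y-b)^2/(4a) = (1.6806 - 3)^2/(4*9)
= 1.7408/36 = 0.0484


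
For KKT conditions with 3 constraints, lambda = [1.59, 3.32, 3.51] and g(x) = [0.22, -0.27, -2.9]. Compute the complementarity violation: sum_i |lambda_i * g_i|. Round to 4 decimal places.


KKT complementary slackness check:
lambda_1 * g_1 = 1.59 * 0.22 = 0.3498
lambda_2 * g_2 = 3.32 * -0.27 = -0.8964
lambda_3 * g_3 = 3.51 * -2.9 = -10.179
Total violation = 0.3498 + 0.8964 + 10.179 = 11.4252


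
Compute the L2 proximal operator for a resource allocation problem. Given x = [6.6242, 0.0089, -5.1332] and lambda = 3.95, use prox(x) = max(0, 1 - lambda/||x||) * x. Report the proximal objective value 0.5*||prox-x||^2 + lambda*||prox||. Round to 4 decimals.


Step 1: Compute ||x||.
||x|| = 8.3803
Step 2: Compute scaling factor.
scale = max(0, 1 - 3.95/8.3803) = 0.5287
Step 3: prox(x) = [3.5019, 0.0047, -2.7137]
||prox(x)|| = 4.4303
Step 4: Proximal objective.
0.5*||prox-x||^2 = 7.8013
lambda*||prox|| = 17.4997
Total = 25.301


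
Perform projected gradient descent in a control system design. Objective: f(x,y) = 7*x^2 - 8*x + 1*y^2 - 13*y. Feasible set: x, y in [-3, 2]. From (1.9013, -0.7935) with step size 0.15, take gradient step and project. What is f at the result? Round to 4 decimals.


Step 1: Compute gradient at (1.9013, -0.7935).
grad_x = 2*7*1.9013 - 8 = 18.6182
grad_y = 2*1*-0.7935 - 13 = -14.587
Step 2: Gradient step.
x_raw = 1.9013 - 0.15*18.6182 = -0.8914
y_raw = -0.7935 - 0.15*-14.587 = 1.3946
Step 3: Project onto [-3, 2].
x_proj = clip(-0.8914) = -0.8914
y_proj = clip(1.3946) = 1.3946
Step 4: Evaluate f.
f(-0.8914, 1.3946) = -3.4904


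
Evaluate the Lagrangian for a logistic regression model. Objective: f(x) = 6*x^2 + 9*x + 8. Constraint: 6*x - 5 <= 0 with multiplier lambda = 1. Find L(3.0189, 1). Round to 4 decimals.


Step 1: Evaluate f(x).
f(3.0189) = 6*3.0189^2 + 9*3.0189 + 8 = 89.8526
Step 2: Evaluate g(x).
g(3.0189) = 6*3.0189 - 5 = 13.1134
Step 3: Compute Lagrangian.
L = 89.8526 + 1*13.1134 = 102.966


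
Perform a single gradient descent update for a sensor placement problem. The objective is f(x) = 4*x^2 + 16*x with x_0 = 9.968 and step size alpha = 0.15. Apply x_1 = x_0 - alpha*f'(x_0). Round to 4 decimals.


We compute the gradient at x_0 and apply the update.
f'(x) = 8*x + 16
f'(9.968) = 8*9.968 + 16 = 95.744
x_1 = 9.968 - 0.15*95.744 = -4.3936


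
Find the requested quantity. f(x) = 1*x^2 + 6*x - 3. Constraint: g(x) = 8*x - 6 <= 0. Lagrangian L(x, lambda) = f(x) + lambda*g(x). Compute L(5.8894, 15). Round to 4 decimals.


Step 1: Evaluate f(x).
f(5.8894) = 1*5.8894^2 + 6*5.8894 - 3 = 67.0214
Step 2: Evaluate g(x).
g(5.8894) = 8*5.8894 - 6 = 41.1152
Step 3: Compute Lagrangian.
L = 67.0214 + 15*41.1152 = 683.7494


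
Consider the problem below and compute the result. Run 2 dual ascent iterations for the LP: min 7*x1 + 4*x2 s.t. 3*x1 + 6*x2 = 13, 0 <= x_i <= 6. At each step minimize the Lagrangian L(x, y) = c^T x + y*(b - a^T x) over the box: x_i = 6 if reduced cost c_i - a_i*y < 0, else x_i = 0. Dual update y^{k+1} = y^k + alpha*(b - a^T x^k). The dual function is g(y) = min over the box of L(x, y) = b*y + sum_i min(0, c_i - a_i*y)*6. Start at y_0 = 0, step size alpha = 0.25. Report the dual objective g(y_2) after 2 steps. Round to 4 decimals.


Dual ascent for LP: min 7*x1 + 4*x2, 3*x1 + 6*x2 = 13, 0 <= x_i <= 6
Step 1: y^k = 0.0, reduced costs: (7.0, 4.0)
  x^k = (0.0, 0.0), subgradient = b - a^T x = 13.0
  y^{k+1} = 0.0 + 0.25*13.0 = 3.25
Step 2: y^k = 3.25, reduced costs: (-2.75, -15.5)
  x^k = (6.0, 6.0), subgradient = b - a^T x = -41.0
  y^{k+1} = 3.25 + 0.25*-41.0 = -7.0
Dual objective at y_2 = -7.0: reduced costs (28.0, 46.0), box minimizer x = (0.0, 0.0)
g(y_2) = b*y + (c1 - a1*y)*x1 + (c2 - a2*y)*x2 = 13*(-7.0) + 28.0*0.0 + 46.0*0.0 = -91.0 + 0.0 + 0.0 = -91.0


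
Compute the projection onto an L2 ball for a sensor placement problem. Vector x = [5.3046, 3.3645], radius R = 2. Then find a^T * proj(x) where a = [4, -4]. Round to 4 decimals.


Step 1: Compute ||x|| (intermediates to 6 decimals).
||x|| = sqrt(5.3046^2 + 3.3645^2) = 6.281611
Step 2: Project.
Since ||x|| > R, scale = R/||x|| = 2/6.281611 = 0.31839, proj(x) = scale * x
proj(x) = [1.688932, 1.071223]
Step 3: Dot product.
a^T * proj(x) = 4*1.688932 - 4*1.071223 = 2.4708


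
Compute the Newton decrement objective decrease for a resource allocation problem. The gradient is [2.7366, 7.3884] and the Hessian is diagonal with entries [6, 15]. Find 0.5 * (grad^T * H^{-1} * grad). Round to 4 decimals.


Step 1: H is diagonal, so H^(-1) * g = [0.4561, 0.4926].
Step 2: g^T H^(-1) g = sum_i g_i^2 / H_ii
  = (2.7366)^2/6 + (7.3884)^2/15
  = 1.2482 + 3.6392 = 4.8874
Step 3: Objective decrease = 0.5 * g^T H^(-1) g = 2.4437


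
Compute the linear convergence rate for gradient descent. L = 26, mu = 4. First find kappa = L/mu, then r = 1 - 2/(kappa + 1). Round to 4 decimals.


Step 1: Compute the condition number.
kappa = L/mu = 26/4 = 6.5
Step 2: Compute the convergence rate.
r = 1 - 2/(kappa + 1) = 1 - 2*mu/(L + mu) = (L - mu)/(L + mu) = 22/30 = 0.7333


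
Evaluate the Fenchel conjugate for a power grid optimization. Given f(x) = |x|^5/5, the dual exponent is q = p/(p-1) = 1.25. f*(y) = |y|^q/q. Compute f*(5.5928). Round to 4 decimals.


The conjugate exponent q satisfies 1/p + 1/q = 1.
p = 5, so q = 5/(5 - 1) = 1.25
|y|^q = 5.5928^1.25 = 8.6008
f*(5.5928) = 8.6008 / 1.25 = 6.8806


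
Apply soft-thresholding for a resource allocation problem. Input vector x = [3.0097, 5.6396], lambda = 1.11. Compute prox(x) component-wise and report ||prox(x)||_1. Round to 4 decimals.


Soft-thresholding with lambda = 1.11:
prox(3.0097) = sign(3.0097)*max(|3.0097| - 1.11, 0) = 1.8997
prox(5.6396) = sign(5.6396)*max(|5.6396| - 1.11, 0) = 4.5296
prox(x) = [1.8997, 4.5296]
||prox(x)||_1 = 1.8997 + 4.5296 = 6.4293


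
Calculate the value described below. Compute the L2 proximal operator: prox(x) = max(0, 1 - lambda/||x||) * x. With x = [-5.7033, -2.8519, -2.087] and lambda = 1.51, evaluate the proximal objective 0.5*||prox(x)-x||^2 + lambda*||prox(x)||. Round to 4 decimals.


Step 1: Compute ||x||.
||x|| = 6.7094
Step 2: Compute scaling factor.
scale = max(0, 1 - 1.51/6.7094) = 0.7749
Step 3: prox(x) = [-4.4197, -2.2101, -1.6173]
||prox(x)|| = 5.1994
Step 4: Proximal objective.
0.5*||prox-x||^2 = 1.1401
lambda*||prox|| = 7.8511
Total = 8.9912


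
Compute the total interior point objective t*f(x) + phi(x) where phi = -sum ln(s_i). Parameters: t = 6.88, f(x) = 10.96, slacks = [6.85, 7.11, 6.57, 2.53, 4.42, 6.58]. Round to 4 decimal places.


Step 1: Compute log-barrier.
ln values: [1.9242, 1.9615, 1.8825, 0.9282, 1.4861, 1.884]
phi = -(1.9242 + 1.9615 + 1.8825 + 0.9282 + 1.4861 + 1.884) = -10.0667
Step 2: Compute augmented objective.
t*f(x) = 6.88*10.96 = 75.4048
Total = 75.4048 - 10.0667 = 65.3381


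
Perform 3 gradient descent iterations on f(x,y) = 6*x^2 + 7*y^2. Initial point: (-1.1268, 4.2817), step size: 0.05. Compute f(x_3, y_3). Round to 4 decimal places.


Gradient descent on f(x,y) = 6*x^2 + 7*y^2.
Starting point: (-1.1268, 4.2817), alpha = 0.05
Step 1: grad_x = 2*6*-1.1268 = -13.5216, grad_y = 2*7*4.2817 = 59.9438
  x_1 = -1.1268 - 0.05*-13.5216 = -0.4507
  y_1 = 4.2817 - 0.05*59.9438 = 1.2845
Step 2: grad_x = 2*6*-0.4507 = -5.4086, grad_y = 2*7*1.2845 = 17.9831
  x_2 = -0.4507 - 0.05*-5.4086 = -0.1803
  y_2 = 1.2845 - 0.05*17.9831 = 0.3854
Step 3: grad_x = 2*6*-0.1803 = -2.1635, grad_y = 2*7*0.3854 = 5.3949
  x_3 = -0.1803 - 0.05*-2.1635 = -0.0721
  y_3 = 0.3854 - 0.05*5.3949 = 0.1156
f(-0.0721, 0.1156) = 6*(-0.0721)^2 + 7*0.1156^2 = 0.1248


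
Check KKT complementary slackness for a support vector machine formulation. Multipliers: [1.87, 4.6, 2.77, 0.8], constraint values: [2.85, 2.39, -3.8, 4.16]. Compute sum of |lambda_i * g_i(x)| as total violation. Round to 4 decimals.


KKT complementary slackness check:
lambda_1 * g_1 = 1.87 * 2.85 = 5.3295
lambda_2 * g_2 = 4.6 * 2.39 = 10.994
lambda_3 * g_3 = 2.77 * -3.8 = -10.526
lambda_4 * g_4 = 0.8 * 4.16 = 3.328
Total violation = 5.3295 + 10.994 + 10.526 + 3.328 = 30.1775


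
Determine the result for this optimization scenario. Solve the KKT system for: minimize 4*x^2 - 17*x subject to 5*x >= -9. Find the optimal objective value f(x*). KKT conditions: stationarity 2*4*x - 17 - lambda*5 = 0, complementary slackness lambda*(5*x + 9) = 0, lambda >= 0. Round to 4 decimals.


Step 1: Try lambda = 0 (constraint inactive).
Stationarity: 2*4*x - 17 = 0
x* = 17/(2*4) = 2.125
Check constraint: 5*2.125 = 10.625 >= -9 -- satisfied.
Step 2: Compute optimal value.
f(x*) = 4*2.125^2 - 17*2.125 = -18.0625


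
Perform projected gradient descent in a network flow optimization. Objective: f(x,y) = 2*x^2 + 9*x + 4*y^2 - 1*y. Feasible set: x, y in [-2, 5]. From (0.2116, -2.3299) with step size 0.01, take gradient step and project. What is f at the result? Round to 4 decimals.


Step 1: Compute gradient at (0.2116, -2.3299).
grad_x = 2*2*0.2116 + 9 = 9.8464
grad_y = 2*4*-2.3299 - 1 = -19.6392
Step 2: Gradient step.
x_raw = 0.2116 - 0.01*9.8464 = 0.1131
y_raw = -2.3299 - 0.01*-19.6392 = -2.1335
Step 3: Project onto [-2, 5].
x_proj = clip(0.1131) = 0.1131
y_proj = clip(-2.1335) = -2.0
Step 4: Evaluate f.
f(0.1131, -2.0) = 19.0438


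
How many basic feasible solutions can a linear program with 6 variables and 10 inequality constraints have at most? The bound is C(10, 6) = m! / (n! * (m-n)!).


Each vertex corresponds to some choice of n active constraints out of m, so the number of vertices is at most C(m, n) = m! / (n!(m-n)!).
m = 10, n = 6
Numerator: 10 * 9 * 8 * 7 * 6 * 5
Denominator: 6! = 720
C(10, 6) = 210


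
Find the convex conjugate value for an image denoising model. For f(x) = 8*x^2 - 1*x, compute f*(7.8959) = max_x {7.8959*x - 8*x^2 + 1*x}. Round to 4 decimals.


f*(y) = sup_x {y*x - a*x^2 - b*x} = sup_x {(y-b)*x - a*x^2}
FOC: (y - b) - 2a*x = 0 => x* = (y - b)/(2a)
x* = (7.8959 + 1)/(2*8) = 0.556
f*(7.8959) = (y-b)^2/(4a) = (7.8959 + 1)^2/(4*8)
= 79.137/32 = 2.473


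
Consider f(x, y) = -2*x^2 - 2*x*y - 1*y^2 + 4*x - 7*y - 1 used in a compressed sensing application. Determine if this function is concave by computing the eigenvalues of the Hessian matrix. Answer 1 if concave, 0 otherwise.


The Hessian of f(x,y) = -2*x^2 - 2*x*y - 1*y^2 + 4*x - 7*y - 1 is:
H = [[-4, -2], [-2, -2]]
Trace = -4 - 2 = -6
Determinant = -4*-2 - (-2)^2 = 4
Discriminant = (-6)^2 - 4*4 = 20.0
Eigenvalues: lambda_1 = -5.2361, lambda_2 = -0.7639
The function is concave.

1


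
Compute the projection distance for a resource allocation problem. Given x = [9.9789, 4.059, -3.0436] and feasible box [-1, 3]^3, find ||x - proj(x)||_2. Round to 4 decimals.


Project each component onto [-1, 3].
clip(9.9789) = 3.0, clip(4.059) = 3.0, clip(-3.0436) = -1.0
Projection = [3.0, 3.0, -1.0]
Squared diffs: [48.705, 1.1215, 4.1763]
Distance = sqrt(54.0028) = 7.3487


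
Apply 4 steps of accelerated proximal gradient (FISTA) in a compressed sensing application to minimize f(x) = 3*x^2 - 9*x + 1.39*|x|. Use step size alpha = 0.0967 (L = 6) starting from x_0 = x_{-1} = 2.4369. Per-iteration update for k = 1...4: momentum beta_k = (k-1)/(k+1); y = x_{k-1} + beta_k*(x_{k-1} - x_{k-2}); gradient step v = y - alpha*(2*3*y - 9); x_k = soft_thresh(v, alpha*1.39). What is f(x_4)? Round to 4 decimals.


FISTA on f(x) = 3*x^2 - 9*x + 1.39*|x|
L = 6, alpha = 0.0967
Iteration 1: beta = 0.0, y = 2.4369 + 0.0*(2.4369 - 2.4369) = 2.4369
  grad(y) = 5.6214, v = y - alpha*grad = 1.8933
  prox(v) = soft_thresh(1.8933, 0.1344) = 1.7589
Iteration 2: beta = 0.3333, y = 1.7589 + 0.3333*(1.7589 - 2.4369) = 1.5329
  grad(y) = 0.1974, v = y - alpha*grad = 1.5138
  prox(v) = soft_thresh(1.5138, 0.1344) = 1.3794
Iteration 3: beta = 0.5, y = 1.3794 + 0.5*(1.3794 - 1.7589) = 1.1896
  grad(y) = -1.8621, v = y - alpha*grad = 1.3697
  prox(v) = soft_thresh(1.3697, 0.1344) = 1.2353
Iteration 4: beta = 0.6, y = 1.2353 + 0.6*(1.2353 - 1.3794) = 1.1488
  grad(y) = -2.1069, v = y - alpha*grad = 1.3526
  prox(v) = soft_thresh(1.3526, 0.1344) = 1.2182
f(x_4) = 3*1.2182^2 - 9*1.2182 + 1.39*|1.2182| = -4.8185


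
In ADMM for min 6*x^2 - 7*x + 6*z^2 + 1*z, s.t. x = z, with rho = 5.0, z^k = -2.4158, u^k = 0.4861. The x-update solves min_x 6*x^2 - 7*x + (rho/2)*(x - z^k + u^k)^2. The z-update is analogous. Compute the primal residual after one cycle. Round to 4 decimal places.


ADMM iteration with rho = 5.0, z^k = -2.4158, u^k = 0.4861
Step 1: x-update.
Minimize 6*x^2 - 7*x + (5.0/2)*(x + 2.4158 + 0.4861)^2
FOC: (2*6 + 5.0)*x = 7 + 5.0*(-2.4158 - 0.4861)
x^{k+1} = -0.4417
Step 2: z-update.
Minimize 6*z^2 + 1*z + (5.0/2)*(-0.4417 - z + 0.4861)^2
FOC: (2*6 + 5.0)*z = -1 + 5.0*(-0.4417 + 0.4861)
z^{k+1} = -0.0458
Step 3: u-update.
u^{k+1} = 0.4861 - 0.4417 + 0.0458 = 0.0901
Step 4: Primal residual = |-0.4417 + 0.0458| = 0.396


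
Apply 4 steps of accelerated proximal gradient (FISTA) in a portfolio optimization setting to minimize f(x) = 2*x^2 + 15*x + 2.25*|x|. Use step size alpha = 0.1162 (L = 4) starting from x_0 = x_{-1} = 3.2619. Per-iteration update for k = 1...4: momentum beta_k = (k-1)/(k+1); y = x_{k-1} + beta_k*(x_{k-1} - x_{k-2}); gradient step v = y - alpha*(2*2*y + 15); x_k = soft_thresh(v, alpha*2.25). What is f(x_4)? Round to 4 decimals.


FISTA on f(x) = 2*x^2 + 15*x + 2.25*|x|
L = 4, alpha = 0.1162
Iteration 1: beta = 0.0, y = 3.2619 + 0.0*(3.2619 - 3.2619) = 3.2619
  grad(y) = 28.0476, v = y - alpha*grad = 0.0028
  prox(v) = soft_thresh(0.0028, 0.2615) = 0.0
Iteration 2: beta = 0.3333, y = 0.0 + 0.3333*(0.0 - 3.2619) = -1.0873
  grad(y) = 10.6508, v = y - alpha*grad = -2.3249
  prox(v) = soft_thresh(-2.3249, 0.2615) = -2.0635
Iteration 3: beta = 0.5, y = -2.0635 + 0.5*(-2.0635 - 0.0) = -3.0952
  grad(y) = 2.6192, v = y - alpha*grad = -3.3996
  prox(v) = soft_thresh(-3.3996, 0.2615) = -3.1381
Iteration 4: beta = 0.6, y = -3.1381 + 0.6*(-3.1381 + 2.0635) = -3.7829
  grad(y) = -0.1315, v = y - alpha*grad = -3.7676
  prox(v) = soft_thresh(-3.7676, 0.2615) = -3.5062
f(x_4) = 2*(-3.5062)^2 + 15*(-3.5062) + 2.25*|-3.5062| = -20.1172


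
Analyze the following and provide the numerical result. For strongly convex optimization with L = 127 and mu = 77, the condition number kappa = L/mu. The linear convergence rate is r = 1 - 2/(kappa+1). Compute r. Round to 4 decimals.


Step 1: Compute the condition number.
kappa = L/mu = 127/77 = 1.6494
Step 2: Compute the convergence rate.
r = 1 - 2/(kappa + 1) = 1 - 2*mu/(L + mu) = (L - mu)/(L + mu) = 50/204 = 0.2451


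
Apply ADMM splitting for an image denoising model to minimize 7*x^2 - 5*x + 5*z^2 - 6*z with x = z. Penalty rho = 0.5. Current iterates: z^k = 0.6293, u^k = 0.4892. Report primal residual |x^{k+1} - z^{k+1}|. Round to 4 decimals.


ADMM iteration with rho = 0.5, z^k = 0.6293, u^k = 0.4892
Step 1: x-update.
Minimize 7*x^2 - 5*x + (0.5/2)*(x - 0.6293 + 0.4892)^2
FOC: (2*7 + 0.5)*x = 5 + 0.5*(0.6293 - 0.4892)
x^{k+1} = 0.3497
Step 2: z-update.
Minimize 5*z^2 - 6*z + (0.5/2)*(0.3497 - z + 0.4892)^2
FOC: (2*5 + 0.5)*z = 6 + 0.5*(0.3497 + 0.4892)
z^{k+1} = 0.6114
Step 3: u-update.
u^{k+1} = 0.4892 + 0.3497 - 0.6114 = 0.2275
Step 4: Primal residual = |0.3497 - 0.6114| = 0.2617


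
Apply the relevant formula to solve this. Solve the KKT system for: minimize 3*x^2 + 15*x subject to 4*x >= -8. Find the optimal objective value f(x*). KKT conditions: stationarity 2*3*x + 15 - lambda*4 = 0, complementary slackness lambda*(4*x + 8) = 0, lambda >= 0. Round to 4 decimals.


Step 1: Try lambda = 0 (constraint inactive).
x_unc = -15/(2*3) = -2.5
Check: 4*-2.5 = -10.0 < -8 -- violated!
Step 2: Constraint must be active: 4*x = -8
x* = -8/4 = -2.0
lambda = (2*3*(-2.0) + 15)/4 = 0.75
Step 3: Compute optimal value.
f(x*) = 3*(-2.0)^2 + 15*(-2.0) = -18.0


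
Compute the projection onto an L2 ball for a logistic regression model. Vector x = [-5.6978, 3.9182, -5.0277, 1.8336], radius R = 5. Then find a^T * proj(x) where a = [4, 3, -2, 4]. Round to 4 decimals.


Step 1: Compute ||x|| (intermediates to 6 decimals).
||x|| = sqrt((-5.6978)^2 + 3.9182^2 + (-5.0277)^2 + 1.8336^2) = 8.743973
Step 2: Project.
Since ||x|| > R, scale = R/||x|| = 5/8.743973 = 0.571822, proj(x) = scale * x
proj(x) = [-3.258127, 2.240513, -2.874949, 1.048493]
Step 3: Dot product.
a^T * proj(x) = 4*(-3.258127) + 3*2.240513 - 2*(-2.874949) + 4*1.048493 = 3.6329


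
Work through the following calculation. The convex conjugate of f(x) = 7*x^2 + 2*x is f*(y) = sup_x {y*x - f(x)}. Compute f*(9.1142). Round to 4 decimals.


f*(y) = sup_x {y*x - a*x^2 - b*x} = sup_x {(y-b)*x - a*x^2}
FOC: (y - b) - 2a*x = 0 => x* = (y - b)/(2a)
x* = (9.1142 - 2)/(2*7) = 0.5082
f*(9.1142) = (y-b)^2/(4a) = (9.1142 - 2)^2/(4*7)
= 50.6118/28 = 1.8076


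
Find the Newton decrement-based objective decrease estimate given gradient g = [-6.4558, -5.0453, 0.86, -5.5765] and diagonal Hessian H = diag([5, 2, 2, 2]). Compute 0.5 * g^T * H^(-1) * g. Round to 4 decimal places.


Step 1: H is diagonal, so H^(-1) * g = [-1.2912, -2.5227, 0.43, -2.7883].
Step 2: g^T H^(-1) g = sum_i g_i^2 / H_ii
  = (-6.4558)^2/5 + (-5.0453)^2/2 + (0.86)^2/2 + (-5.5765)^2/2
  = 8.3355 + 12.7275 + 0.3698 + 15.5487 = 36.9815
Step 3: Objective decrease = 0.5 * g^T H^(-1) g = 18.4907


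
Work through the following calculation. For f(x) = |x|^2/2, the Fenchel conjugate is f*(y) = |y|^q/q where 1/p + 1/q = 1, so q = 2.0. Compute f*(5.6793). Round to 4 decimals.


The conjugate exponent q satisfies 1/p + 1/q = 1.
p = 2, so q = 2/(2 - 1) = 2.0
|y|^q = 5.6793^2.0 = 32.2544
f*(5.6793) = 32.2544 / 2.0 = 16.1272


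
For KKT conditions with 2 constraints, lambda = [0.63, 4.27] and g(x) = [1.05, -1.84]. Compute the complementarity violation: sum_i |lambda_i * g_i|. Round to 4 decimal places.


KKT complementary slackness check:
lambda_1 * g_1 = 0.63 * 1.05 = 0.6615
lambda_2 * g_2 = 4.27 * -1.84 = -7.8568
Total violation = 0.6615 + 7.8568 = 8.5183
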